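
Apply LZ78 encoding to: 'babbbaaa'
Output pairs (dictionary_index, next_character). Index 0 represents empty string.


LZ78 encoding steps:
Dictionary: {0: ''}
Step 1: w='' (idx 0), next='b' -> output (0, 'b'), add 'b' as idx 1
Step 2: w='' (idx 0), next='a' -> output (0, 'a'), add 'a' as idx 2
Step 3: w='b' (idx 1), next='b' -> output (1, 'b'), add 'bb' as idx 3
Step 4: w='b' (idx 1), next='a' -> output (1, 'a'), add 'ba' as idx 4
Step 5: w='a' (idx 2), next='a' -> output (2, 'a'), add 'aa' as idx 5


Encoded: [(0, 'b'), (0, 'a'), (1, 'b'), (1, 'a'), (2, 'a')]


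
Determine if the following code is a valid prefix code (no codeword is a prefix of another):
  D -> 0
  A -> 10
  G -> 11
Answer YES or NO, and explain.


Checking each pair (does one codeword prefix another?):
  D='0' vs A='10': no prefix
  D='0' vs G='11': no prefix
  A='10' vs D='0': no prefix
  A='10' vs G='11': no prefix
  G='11' vs D='0': no prefix
  G='11' vs A='10': no prefix
No violation found over all pairs.

YES -- this is a valid prefix code. No codeword is a prefix of any other codeword.


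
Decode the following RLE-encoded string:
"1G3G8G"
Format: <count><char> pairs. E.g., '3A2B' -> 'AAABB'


Expanding each <count><char> pair:
  1G -> 'G'
  3G -> 'GGG'
  8G -> 'GGGGGGGG'

Decoded = GGGGGGGGGGGG


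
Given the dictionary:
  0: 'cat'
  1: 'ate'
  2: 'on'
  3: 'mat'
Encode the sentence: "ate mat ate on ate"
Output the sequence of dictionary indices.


Look up each word in the dictionary:
  'ate' -> 1
  'mat' -> 3
  'ate' -> 1
  'on' -> 2
  'ate' -> 1

Encoded: [1, 3, 1, 2, 1]


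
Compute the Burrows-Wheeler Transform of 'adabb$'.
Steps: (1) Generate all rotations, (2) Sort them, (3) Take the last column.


Rotations (sorted):
  0: $adabb -> last char: b
  1: abb$ad -> last char: d
  2: adabb$ -> last char: $
  3: b$adab -> last char: b
  4: bb$ada -> last char: a
  5: dabb$a -> last char: a


BWT = bd$baa


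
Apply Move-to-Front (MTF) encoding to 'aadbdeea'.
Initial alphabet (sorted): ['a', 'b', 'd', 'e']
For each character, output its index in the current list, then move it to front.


MTF encoding:
'a': index 0 in ['a', 'b', 'd', 'e'] -> ['a', 'b', 'd', 'e']
'a': index 0 in ['a', 'b', 'd', 'e'] -> ['a', 'b', 'd', 'e']
'd': index 2 in ['a', 'b', 'd', 'e'] -> ['d', 'a', 'b', 'e']
'b': index 2 in ['d', 'a', 'b', 'e'] -> ['b', 'd', 'a', 'e']
'd': index 1 in ['b', 'd', 'a', 'e'] -> ['d', 'b', 'a', 'e']
'e': index 3 in ['d', 'b', 'a', 'e'] -> ['e', 'd', 'b', 'a']
'e': index 0 in ['e', 'd', 'b', 'a'] -> ['e', 'd', 'b', 'a']
'a': index 3 in ['e', 'd', 'b', 'a'] -> ['a', 'e', 'd', 'b']


Output: [0, 0, 2, 2, 1, 3, 0, 3]


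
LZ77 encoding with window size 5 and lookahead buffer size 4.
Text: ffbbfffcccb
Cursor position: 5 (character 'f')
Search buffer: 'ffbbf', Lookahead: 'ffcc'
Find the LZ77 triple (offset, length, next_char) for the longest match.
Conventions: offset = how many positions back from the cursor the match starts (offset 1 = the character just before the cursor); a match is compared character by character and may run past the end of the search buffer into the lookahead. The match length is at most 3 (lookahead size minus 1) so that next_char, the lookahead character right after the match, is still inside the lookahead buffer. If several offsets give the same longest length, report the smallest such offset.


Try each offset into the search buffer:
  offset=1 (pos 4, char 'f'): match length 2
  offset=2 (pos 3, char 'b'): match length 0
  offset=3 (pos 2, char 'b'): match length 0
  offset=4 (pos 1, char 'f'): match length 1
  offset=5 (pos 0, char 'f'): match length 2
Longest match has length 2, found at offsets 1, 5; take the smallest, offset 1.
next_char = character at position 5 + 2 = 7 -> 'c'

Best match: offset=1, length=2 (matching 'ff' starting at position 4)
LZ77 triple: (1, 2, 'c')


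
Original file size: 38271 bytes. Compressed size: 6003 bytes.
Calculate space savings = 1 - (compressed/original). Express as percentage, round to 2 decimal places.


ratio = compressed/original = 6003/38271 = 0.156855
savings = 1 - ratio = 1 - 0.156855 = 0.843145
as a percentage: 0.843145 * 100 = 84.31%

Space savings = 1 - 6003/38271 = 84.31%


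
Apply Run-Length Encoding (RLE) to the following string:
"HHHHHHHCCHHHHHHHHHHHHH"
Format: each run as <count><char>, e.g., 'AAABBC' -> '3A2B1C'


Scanning runs left to right:
  i=0: run of 'H' x 7 -> '7H'
  i=7: run of 'C' x 2 -> '2C'
  i=9: run of 'H' x 13 -> '13H'

RLE = 7H2C13H


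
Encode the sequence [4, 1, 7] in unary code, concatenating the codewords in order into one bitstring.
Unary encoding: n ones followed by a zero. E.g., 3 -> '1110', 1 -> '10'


Encode each number as n ones followed by a terminating 0:
  4 -> 11110 (5 bits)
  1 -> 10 (2 bits)
  7 -> 11111110 (8 bits)
Total length = 5 + 2 + 8 = 15 bits.

Unary([4, 1, 7]) = 111101011111110 (15 bits)


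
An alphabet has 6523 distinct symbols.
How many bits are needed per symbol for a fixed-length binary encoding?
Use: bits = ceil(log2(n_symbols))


log2(6523) = 12.6713
Bracket: 2^12 = 4096 < 6523 <= 2^13 = 8192
So ceil(log2(6523)) = 13

bits = ceil(log2(6523)) = ceil(12.6713) = 13 bits


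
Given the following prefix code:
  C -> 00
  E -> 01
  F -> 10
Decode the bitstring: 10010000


Decoding step by step:
Bits 10 -> F
Bits 01 -> E
Bits 00 -> C
Bits 00 -> C


Decoded message: FECC


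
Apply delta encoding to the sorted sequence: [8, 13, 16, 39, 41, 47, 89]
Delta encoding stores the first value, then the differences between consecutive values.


First value: 8
Deltas:
  13 - 8 = 5
  16 - 13 = 3
  39 - 16 = 23
  41 - 39 = 2
  47 - 41 = 6
  89 - 47 = 42


Delta encoded: [8, 5, 3, 23, 2, 6, 42]


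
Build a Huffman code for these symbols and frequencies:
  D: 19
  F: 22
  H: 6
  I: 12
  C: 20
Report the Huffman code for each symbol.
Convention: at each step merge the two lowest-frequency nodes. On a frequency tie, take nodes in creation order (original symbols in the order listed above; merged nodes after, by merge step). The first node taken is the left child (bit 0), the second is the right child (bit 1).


Huffman tree construction:
Step 1: Merge H(6) + I(12) = 18
Step 2: Merge (H+I)(18) + D(19) = 37
Step 3: Merge C(20) + F(22) = 42
Step 4: Merge ((H+I)+D)(37) + (C+F)(42) = 79
Read each symbol's code off the tree from the root (left child = 0, right child = 1).

Codes:
  D: 01 (length 2)
  F: 11 (length 2)
  H: 000 (length 3)
  I: 001 (length 3)
  C: 10 (length 2)
Average code length: 176/79 = 2.2278 bits/symbol


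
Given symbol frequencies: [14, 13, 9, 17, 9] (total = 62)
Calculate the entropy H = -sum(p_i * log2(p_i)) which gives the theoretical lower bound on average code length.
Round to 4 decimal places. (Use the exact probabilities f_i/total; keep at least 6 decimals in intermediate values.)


Per-symbol terms -p_i * log2(p_i) with p_i = f_i/62:
  p = 14/62 = 0.225806: log2(p) = -2.146841, -p*log2(p) = 0.484771
  p = 13/62 = 0.209677: log2(p) = -2.253757, -p*log2(p) = 0.472562
  p = 9/62 = 0.145161: log2(p) = -2.784271, -p*log2(p) = 0.404168
  p = 17/62 = 0.274194: log2(p) = -1.866733, -p*log2(p) = 0.511846
  p = 9/62 = 0.145161: log2(p) = -2.784271, -p*log2(p) = 0.404168
H = 0.484771 + 0.472562 + 0.404168 + 0.511846 + 0.404168 = 2.277515

H = 2.2775 bits/symbol


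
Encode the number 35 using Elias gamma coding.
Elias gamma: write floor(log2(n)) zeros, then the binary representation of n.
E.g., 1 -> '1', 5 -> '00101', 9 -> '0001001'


num_bits = floor(log2(35)) + 1 = 6
leading_zeros = num_bits - 1 = 5
binary(35) = 100011

Elias gamma(35) = '00000' + '100011' = 00000100011 (11 bits)


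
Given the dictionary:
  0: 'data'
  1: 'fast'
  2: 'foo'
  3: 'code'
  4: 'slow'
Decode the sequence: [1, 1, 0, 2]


Look up each index in the dictionary:
  1 -> 'fast'
  1 -> 'fast'
  0 -> 'data'
  2 -> 'foo'

Decoded: "fast fast data foo"


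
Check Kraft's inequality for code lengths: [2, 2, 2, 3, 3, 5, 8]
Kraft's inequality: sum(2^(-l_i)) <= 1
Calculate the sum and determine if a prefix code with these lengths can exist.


Sum = 2^(-2) + 2^(-2) + 2^(-2) + 2^(-3) + 2^(-3) + 2^(-5) + 2^(-8)
    = 0.25 + 0.25 + 0.25 + 0.125 + 0.125 + 0.03125 + 0.00390625
    = 265/256 = 1.03515625
Since 1.03515625 > 1, Kraft's inequality is NOT satisfied.
A prefix code with these lengths CANNOT exist.

Kraft sum = 1.03515625. Not satisfied.


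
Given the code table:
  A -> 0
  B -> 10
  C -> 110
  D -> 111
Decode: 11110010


Decoding:
111 -> D
10 -> B
0 -> A
10 -> B


Result: DBAB


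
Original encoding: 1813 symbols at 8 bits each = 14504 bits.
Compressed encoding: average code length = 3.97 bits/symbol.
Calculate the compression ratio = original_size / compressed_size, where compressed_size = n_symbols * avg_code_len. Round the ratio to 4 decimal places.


original_size = n_symbols * orig_bits = 1813 * 8 = 14504 bits
compressed_size = n_symbols * avg_code_len = 1813 * 3.97 = 7197.61 bits
ratio = original_size / compressed_size = 14504 / 7197.61 = 2.0151

Compression ratio = 2.0151


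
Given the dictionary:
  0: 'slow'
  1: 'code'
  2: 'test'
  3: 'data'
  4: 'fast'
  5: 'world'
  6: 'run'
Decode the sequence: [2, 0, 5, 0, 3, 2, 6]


Look up each index in the dictionary:
  2 -> 'test'
  0 -> 'slow'
  5 -> 'world'
  0 -> 'slow'
  3 -> 'data'
  2 -> 'test'
  6 -> 'run'

Decoded: "test slow world slow data test run"


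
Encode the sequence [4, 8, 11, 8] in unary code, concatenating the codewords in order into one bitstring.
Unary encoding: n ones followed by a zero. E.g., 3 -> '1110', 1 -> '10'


Encode each number as n ones followed by a terminating 0:
  4 -> 11110 (5 bits)
  8 -> 111111110 (9 bits)
  11 -> 111111111110 (12 bits)
  8 -> 111111110 (9 bits)
Total length = 5 + 9 + 12 + 9 = 35 bits.

Unary([4, 8, 11, 8]) = 11110111111110111111111110111111110 (35 bits)


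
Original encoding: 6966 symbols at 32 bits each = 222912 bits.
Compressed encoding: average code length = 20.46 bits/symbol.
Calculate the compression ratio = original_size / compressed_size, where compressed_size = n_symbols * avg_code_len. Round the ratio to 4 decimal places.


original_size = n_symbols * orig_bits = 6966 * 32 = 222912 bits
compressed_size = n_symbols * avg_code_len = 6966 * 20.46 = 142524.36 bits
ratio = original_size / compressed_size = 222912 / 142524.36 = 1.564

Compression ratio = 1.564


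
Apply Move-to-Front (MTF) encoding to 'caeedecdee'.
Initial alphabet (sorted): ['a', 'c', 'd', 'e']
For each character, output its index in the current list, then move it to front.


MTF encoding:
'c': index 1 in ['a', 'c', 'd', 'e'] -> ['c', 'a', 'd', 'e']
'a': index 1 in ['c', 'a', 'd', 'e'] -> ['a', 'c', 'd', 'e']
'e': index 3 in ['a', 'c', 'd', 'e'] -> ['e', 'a', 'c', 'd']
'e': index 0 in ['e', 'a', 'c', 'd'] -> ['e', 'a', 'c', 'd']
'd': index 3 in ['e', 'a', 'c', 'd'] -> ['d', 'e', 'a', 'c']
'e': index 1 in ['d', 'e', 'a', 'c'] -> ['e', 'd', 'a', 'c']
'c': index 3 in ['e', 'd', 'a', 'c'] -> ['c', 'e', 'd', 'a']
'd': index 2 in ['c', 'e', 'd', 'a'] -> ['d', 'c', 'e', 'a']
'e': index 2 in ['d', 'c', 'e', 'a'] -> ['e', 'd', 'c', 'a']
'e': index 0 in ['e', 'd', 'c', 'a'] -> ['e', 'd', 'c', 'a']


Output: [1, 1, 3, 0, 3, 1, 3, 2, 2, 0]


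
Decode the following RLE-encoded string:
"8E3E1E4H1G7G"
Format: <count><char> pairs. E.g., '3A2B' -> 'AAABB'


Expanding each <count><char> pair:
  8E -> 'EEEEEEEE'
  3E -> 'EEE'
  1E -> 'E'
  4H -> 'HHHH'
  1G -> 'G'
  7G -> 'GGGGGGG'

Decoded = EEEEEEEEEEEEHHHHGGGGGGGG


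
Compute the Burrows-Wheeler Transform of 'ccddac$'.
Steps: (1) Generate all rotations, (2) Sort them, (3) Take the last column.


Rotations (sorted):
  0: $ccddac -> last char: c
  1: ac$ccdd -> last char: d
  2: c$ccdda -> last char: a
  3: ccddac$ -> last char: $
  4: cddac$c -> last char: c
  5: dac$ccd -> last char: d
  6: ddac$cc -> last char: c


BWT = cda$cdc


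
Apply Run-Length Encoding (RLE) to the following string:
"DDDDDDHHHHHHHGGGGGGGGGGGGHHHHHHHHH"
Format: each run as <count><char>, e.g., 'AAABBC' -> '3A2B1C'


Scanning runs left to right:
  i=0: run of 'D' x 6 -> '6D'
  i=6: run of 'H' x 7 -> '7H'
  i=13: run of 'G' x 12 -> '12G'
  i=25: run of 'H' x 9 -> '9H'

RLE = 6D7H12G9H


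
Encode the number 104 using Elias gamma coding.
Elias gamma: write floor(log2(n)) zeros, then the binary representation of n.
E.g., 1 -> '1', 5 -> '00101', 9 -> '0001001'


num_bits = floor(log2(104)) + 1 = 7
leading_zeros = num_bits - 1 = 6
binary(104) = 1101000

Elias gamma(104) = '000000' + '1101000' = 0000001101000 (13 bits)


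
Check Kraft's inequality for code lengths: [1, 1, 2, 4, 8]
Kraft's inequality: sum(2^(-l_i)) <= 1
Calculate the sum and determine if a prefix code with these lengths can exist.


Sum = 2^(-1) + 2^(-1) + 2^(-2) + 2^(-4) + 2^(-8)
    = 0.5 + 0.5 + 0.25 + 0.0625 + 0.00390625
    = 337/256 = 1.31640625
Since 1.31640625 > 1, Kraft's inequality is NOT satisfied.
A prefix code with these lengths CANNOT exist.

Kraft sum = 1.31640625. Not satisfied.


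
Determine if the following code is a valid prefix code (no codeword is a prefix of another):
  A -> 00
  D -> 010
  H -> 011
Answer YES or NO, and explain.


Checking each pair (does one codeword prefix another?):
  A='00' vs D='010': no prefix
  A='00' vs H='011': no prefix
  D='010' vs A='00': no prefix
  D='010' vs H='011': no prefix
  H='011' vs A='00': no prefix
  H='011' vs D='010': no prefix
No violation found over all pairs.

YES -- this is a valid prefix code. No codeword is a prefix of any other codeword.


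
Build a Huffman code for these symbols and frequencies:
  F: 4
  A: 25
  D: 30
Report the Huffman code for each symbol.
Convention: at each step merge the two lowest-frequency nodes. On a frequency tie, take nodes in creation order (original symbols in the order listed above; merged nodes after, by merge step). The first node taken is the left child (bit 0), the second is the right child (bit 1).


Huffman tree construction:
Step 1: Merge F(4) + A(25) = 29
Step 2: Merge (F+A)(29) + D(30) = 59
Read each symbol's code off the tree from the root (left child = 0, right child = 1).

Codes:
  F: 00 (length 2)
  A: 01 (length 2)
  D: 1 (length 1)
Average code length: 88/59 = 1.4915 bits/symbol


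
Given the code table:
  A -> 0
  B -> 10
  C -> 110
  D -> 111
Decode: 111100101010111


Decoding:
111 -> D
10 -> B
0 -> A
10 -> B
10 -> B
10 -> B
111 -> D


Result: DBABBBD


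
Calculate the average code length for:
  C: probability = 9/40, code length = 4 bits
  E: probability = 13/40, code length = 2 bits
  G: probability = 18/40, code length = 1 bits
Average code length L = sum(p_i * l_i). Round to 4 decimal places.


Weighted contributions p_i * l_i:
  C: (9/40) * 4 = 36/40
  E: (13/40) * 2 = 26/40
  G: (18/40) * 1 = 18/40
Sum = (36 + 26 + 18)/40 = 80/40

L = 80/40 = 2.0000 bits/symbol


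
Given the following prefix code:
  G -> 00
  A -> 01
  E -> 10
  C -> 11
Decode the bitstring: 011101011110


Decoding step by step:
Bits 01 -> A
Bits 11 -> C
Bits 01 -> A
Bits 01 -> A
Bits 11 -> C
Bits 10 -> E


Decoded message: ACAACE


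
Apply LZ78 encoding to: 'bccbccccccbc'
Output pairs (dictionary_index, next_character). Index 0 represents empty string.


LZ78 encoding steps:
Dictionary: {0: ''}
Step 1: w='' (idx 0), next='b' -> output (0, 'b'), add 'b' as idx 1
Step 2: w='' (idx 0), next='c' -> output (0, 'c'), add 'c' as idx 2
Step 3: w='c' (idx 2), next='b' -> output (2, 'b'), add 'cb' as idx 3
Step 4: w='c' (idx 2), next='c' -> output (2, 'c'), add 'cc' as idx 4
Step 5: w='cc' (idx 4), next='c' -> output (4, 'c'), add 'ccc' as idx 5
Step 6: w='cb' (idx 3), next='c' -> output (3, 'c'), add 'cbc' as idx 6


Encoded: [(0, 'b'), (0, 'c'), (2, 'b'), (2, 'c'), (4, 'c'), (3, 'c')]


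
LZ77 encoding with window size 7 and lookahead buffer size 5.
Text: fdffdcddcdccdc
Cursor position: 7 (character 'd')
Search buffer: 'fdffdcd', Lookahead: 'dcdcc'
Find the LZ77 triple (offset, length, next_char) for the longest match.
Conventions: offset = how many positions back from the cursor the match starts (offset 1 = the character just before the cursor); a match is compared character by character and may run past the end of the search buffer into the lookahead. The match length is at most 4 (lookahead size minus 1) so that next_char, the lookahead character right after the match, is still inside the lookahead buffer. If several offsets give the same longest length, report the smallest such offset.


Try each offset into the search buffer:
  offset=1 (pos 6, char 'd'): match length 1
  offset=2 (pos 5, char 'c'): match length 0
  offset=3 (pos 4, char 'd'): match length 3
  offset=4 (pos 3, char 'f'): match length 0
  offset=5 (pos 2, char 'f'): match length 0
  offset=6 (pos 1, char 'd'): match length 1
  offset=7 (pos 0, char 'f'): match length 0
Longest match has length 3 at offset 3.
next_char = character at position 7 + 3 = 10 -> 'c'

Best match: offset=3, length=3 (matching 'dcd' starting at position 4)
LZ77 triple: (3, 3, 'c')


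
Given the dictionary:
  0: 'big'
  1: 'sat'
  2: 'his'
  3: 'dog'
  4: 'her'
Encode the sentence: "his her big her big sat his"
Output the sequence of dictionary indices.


Look up each word in the dictionary:
  'his' -> 2
  'her' -> 4
  'big' -> 0
  'her' -> 4
  'big' -> 0
  'sat' -> 1
  'his' -> 2

Encoded: [2, 4, 0, 4, 0, 1, 2]


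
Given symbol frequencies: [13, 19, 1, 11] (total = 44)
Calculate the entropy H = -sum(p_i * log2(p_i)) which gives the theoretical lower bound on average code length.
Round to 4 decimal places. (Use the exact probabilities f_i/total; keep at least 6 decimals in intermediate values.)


Per-symbol terms -p_i * log2(p_i) with p_i = f_i/44:
  p = 13/44 = 0.295455: log2(p) = -1.758992, -p*log2(p) = 0.519702
  p = 19/44 = 0.431818: log2(p) = -1.211504, -p*log2(p) = 0.523149
  p = 1/44 = 0.022727: log2(p) = -5.459432, -p*log2(p) = 0.124078
  p = 11/44 = 0.250000: log2(p) = -2.000000, -p*log2(p) = 0.500000
H = 0.519702 + 0.523149 + 0.124078 + 0.500000 = 1.666929

H = 1.6669 bits/symbol


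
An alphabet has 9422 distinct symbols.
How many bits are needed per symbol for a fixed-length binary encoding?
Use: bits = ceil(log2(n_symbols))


log2(9422) = 13.2018
Bracket: 2^13 = 8192 < 9422 <= 2^14 = 16384
So ceil(log2(9422)) = 14

bits = ceil(log2(9422)) = ceil(13.2018) = 14 bits


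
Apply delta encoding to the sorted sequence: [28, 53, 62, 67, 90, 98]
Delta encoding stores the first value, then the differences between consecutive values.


First value: 28
Deltas:
  53 - 28 = 25
  62 - 53 = 9
  67 - 62 = 5
  90 - 67 = 23
  98 - 90 = 8


Delta encoded: [28, 25, 9, 5, 23, 8]


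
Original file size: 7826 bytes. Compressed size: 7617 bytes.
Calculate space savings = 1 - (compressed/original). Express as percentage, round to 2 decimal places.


ratio = compressed/original = 7617/7826 = 0.973294
savings = 1 - ratio = 1 - 0.973294 = 0.026706
as a percentage: 0.026706 * 100 = 2.67%

Space savings = 1 - 7617/7826 = 2.67%


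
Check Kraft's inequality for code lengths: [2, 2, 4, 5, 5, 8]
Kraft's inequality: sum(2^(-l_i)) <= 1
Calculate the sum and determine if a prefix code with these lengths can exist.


Sum = 2^(-2) + 2^(-2) + 2^(-4) + 2^(-5) + 2^(-5) + 2^(-8)
    = 0.25 + 0.25 + 0.0625 + 0.03125 + 0.03125 + 0.00390625
    = 161/256 = 0.62890625
Since 0.62890625 <= 1, Kraft's inequality IS satisfied.
A prefix code with these lengths CAN exist.

Kraft sum = 0.62890625. Satisfied.


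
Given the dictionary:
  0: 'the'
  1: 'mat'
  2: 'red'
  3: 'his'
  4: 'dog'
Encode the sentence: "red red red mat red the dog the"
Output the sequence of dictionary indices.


Look up each word in the dictionary:
  'red' -> 2
  'red' -> 2
  'red' -> 2
  'mat' -> 1
  'red' -> 2
  'the' -> 0
  'dog' -> 4
  'the' -> 0

Encoded: [2, 2, 2, 1, 2, 0, 4, 0]


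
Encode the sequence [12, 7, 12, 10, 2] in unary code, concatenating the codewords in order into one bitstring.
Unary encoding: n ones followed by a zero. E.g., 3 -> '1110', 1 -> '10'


Encode each number as n ones followed by a terminating 0:
  12 -> 1111111111110 (13 bits)
  7 -> 11111110 (8 bits)
  12 -> 1111111111110 (13 bits)
  10 -> 11111111110 (11 bits)
  2 -> 110 (3 bits)
Total length = 13 + 8 + 13 + 11 + 3 = 48 bits.

Unary([12, 7, 12, 10, 2]) = 111111111111011111110111111111111011111111110110 (48 bits)


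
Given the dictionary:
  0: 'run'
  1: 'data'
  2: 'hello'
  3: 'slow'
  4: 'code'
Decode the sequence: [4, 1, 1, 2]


Look up each index in the dictionary:
  4 -> 'code'
  1 -> 'data'
  1 -> 'data'
  2 -> 'hello'

Decoded: "code data data hello"


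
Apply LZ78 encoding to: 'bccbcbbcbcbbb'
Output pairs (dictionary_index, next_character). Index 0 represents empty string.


LZ78 encoding steps:
Dictionary: {0: ''}
Step 1: w='' (idx 0), next='b' -> output (0, 'b'), add 'b' as idx 1
Step 2: w='' (idx 0), next='c' -> output (0, 'c'), add 'c' as idx 2
Step 3: w='c' (idx 2), next='b' -> output (2, 'b'), add 'cb' as idx 3
Step 4: w='cb' (idx 3), next='b' -> output (3, 'b'), add 'cbb' as idx 4
Step 5: w='cb' (idx 3), next='c' -> output (3, 'c'), add 'cbc' as idx 5
Step 6: w='b' (idx 1), next='b' -> output (1, 'b'), add 'bb' as idx 6
Step 7: w='b' (idx 1), end of input -> output (1, '')


Encoded: [(0, 'b'), (0, 'c'), (2, 'b'), (3, 'b'), (3, 'c'), (1, 'b'), (1, '')]


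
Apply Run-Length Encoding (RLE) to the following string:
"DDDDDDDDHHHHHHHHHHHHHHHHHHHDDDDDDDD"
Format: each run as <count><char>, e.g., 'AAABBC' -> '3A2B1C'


Scanning runs left to right:
  i=0: run of 'D' x 8 -> '8D'
  i=8: run of 'H' x 19 -> '19H'
  i=27: run of 'D' x 8 -> '8D'

RLE = 8D19H8D


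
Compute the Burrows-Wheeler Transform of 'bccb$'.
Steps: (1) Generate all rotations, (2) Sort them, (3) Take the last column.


Rotations (sorted):
  0: $bccb -> last char: b
  1: b$bcc -> last char: c
  2: bccb$ -> last char: $
  3: cb$bc -> last char: c
  4: ccb$b -> last char: b


BWT = bc$cb


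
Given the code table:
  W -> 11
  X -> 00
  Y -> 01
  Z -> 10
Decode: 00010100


Decoding:
00 -> X
01 -> Y
01 -> Y
00 -> X


Result: XYYX


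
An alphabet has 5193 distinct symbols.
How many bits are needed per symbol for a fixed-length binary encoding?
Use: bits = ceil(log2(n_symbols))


log2(5193) = 12.3424
Bracket: 2^12 = 4096 < 5193 <= 2^13 = 8192
So ceil(log2(5193)) = 13

bits = ceil(log2(5193)) = ceil(12.3424) = 13 bits


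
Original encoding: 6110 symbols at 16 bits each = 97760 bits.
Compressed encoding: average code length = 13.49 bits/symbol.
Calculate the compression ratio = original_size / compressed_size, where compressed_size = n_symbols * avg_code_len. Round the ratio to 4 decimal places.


original_size = n_symbols * orig_bits = 6110 * 16 = 97760 bits
compressed_size = n_symbols * avg_code_len = 6110 * 13.49 = 82423.9 bits
ratio = original_size / compressed_size = 97760 / 82423.9 = 1.1861

Compression ratio = 1.1861


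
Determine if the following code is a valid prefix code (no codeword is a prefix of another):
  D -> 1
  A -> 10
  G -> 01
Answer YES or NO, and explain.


Checking each pair (does one codeword prefix another?):
  D='1' vs A='10': prefix -- VIOLATION

NO -- this is NOT a valid prefix code. D (1) is a prefix of A (10).


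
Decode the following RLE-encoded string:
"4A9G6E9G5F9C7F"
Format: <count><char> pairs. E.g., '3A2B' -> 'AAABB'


Expanding each <count><char> pair:
  4A -> 'AAAA'
  9G -> 'GGGGGGGGG'
  6E -> 'EEEEEE'
  9G -> 'GGGGGGGGG'
  5F -> 'FFFFF'
  9C -> 'CCCCCCCCC'
  7F -> 'FFFFFFF'

Decoded = AAAAGGGGGGGGGEEEEEEGGGGGGGGGFFFFFCCCCCCCCCFFFFFFF


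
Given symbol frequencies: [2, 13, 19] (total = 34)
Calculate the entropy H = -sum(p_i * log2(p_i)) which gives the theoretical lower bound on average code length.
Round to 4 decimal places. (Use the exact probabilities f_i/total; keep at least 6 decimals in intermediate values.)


Per-symbol terms -p_i * log2(p_i) with p_i = f_i/34:
  p = 2/34 = 0.058824: log2(p) = -4.087463, -p*log2(p) = 0.240439
  p = 13/34 = 0.382353: log2(p) = -1.387023, -p*log2(p) = 0.530332
  p = 19/34 = 0.558824: log2(p) = -0.839535, -p*log2(p) = 0.469152
H = 0.240439 + 0.530332 + 0.469152 = 1.239923

H = 1.2399 bits/symbol


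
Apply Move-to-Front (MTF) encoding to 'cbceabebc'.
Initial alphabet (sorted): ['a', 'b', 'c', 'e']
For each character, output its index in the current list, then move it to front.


MTF encoding:
'c': index 2 in ['a', 'b', 'c', 'e'] -> ['c', 'a', 'b', 'e']
'b': index 2 in ['c', 'a', 'b', 'e'] -> ['b', 'c', 'a', 'e']
'c': index 1 in ['b', 'c', 'a', 'e'] -> ['c', 'b', 'a', 'e']
'e': index 3 in ['c', 'b', 'a', 'e'] -> ['e', 'c', 'b', 'a']
'a': index 3 in ['e', 'c', 'b', 'a'] -> ['a', 'e', 'c', 'b']
'b': index 3 in ['a', 'e', 'c', 'b'] -> ['b', 'a', 'e', 'c']
'e': index 2 in ['b', 'a', 'e', 'c'] -> ['e', 'b', 'a', 'c']
'b': index 1 in ['e', 'b', 'a', 'c'] -> ['b', 'e', 'a', 'c']
'c': index 3 in ['b', 'e', 'a', 'c'] -> ['c', 'b', 'e', 'a']


Output: [2, 2, 1, 3, 3, 3, 2, 1, 3]


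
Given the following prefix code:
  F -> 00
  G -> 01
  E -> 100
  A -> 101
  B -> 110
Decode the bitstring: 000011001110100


Decoding step by step:
Bits 00 -> F
Bits 00 -> F
Bits 110 -> B
Bits 01 -> G
Bits 110 -> B
Bits 100 -> E


Decoded message: FFBGBE


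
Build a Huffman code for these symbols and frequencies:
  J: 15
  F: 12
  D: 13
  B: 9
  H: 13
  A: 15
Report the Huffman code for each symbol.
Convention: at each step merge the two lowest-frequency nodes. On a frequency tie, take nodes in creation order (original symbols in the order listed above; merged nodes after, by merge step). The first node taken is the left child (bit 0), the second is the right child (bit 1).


Huffman tree construction:
Step 1: Merge B(9) + F(12) = 21
Step 2: Merge D(13) + H(13) = 26
Step 3: Merge J(15) + A(15) = 30
Step 4: Merge (B+F)(21) + (D+H)(26) = 47
Step 5: Merge (J+A)(30) + ((B+F)+(D+H))(47) = 77
Read each symbol's code off the tree from the root (left child = 0, right child = 1).

Codes:
  J: 00 (length 2)
  F: 101 (length 3)
  D: 110 (length 3)
  B: 100 (length 3)
  H: 111 (length 3)
  A: 01 (length 2)
Average code length: 201/77 = 2.6104 bits/symbol


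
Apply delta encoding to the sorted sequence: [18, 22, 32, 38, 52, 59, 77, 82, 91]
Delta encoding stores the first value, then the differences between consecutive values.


First value: 18
Deltas:
  22 - 18 = 4
  32 - 22 = 10
  38 - 32 = 6
  52 - 38 = 14
  59 - 52 = 7
  77 - 59 = 18
  82 - 77 = 5
  91 - 82 = 9


Delta encoded: [18, 4, 10, 6, 14, 7, 18, 5, 9]


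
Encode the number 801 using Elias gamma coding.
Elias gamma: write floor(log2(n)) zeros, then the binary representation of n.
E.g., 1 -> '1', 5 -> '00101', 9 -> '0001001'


num_bits = floor(log2(801)) + 1 = 10
leading_zeros = num_bits - 1 = 9
binary(801) = 1100100001

Elias gamma(801) = '000000000' + '1100100001' = 0000000001100100001 (19 bits)


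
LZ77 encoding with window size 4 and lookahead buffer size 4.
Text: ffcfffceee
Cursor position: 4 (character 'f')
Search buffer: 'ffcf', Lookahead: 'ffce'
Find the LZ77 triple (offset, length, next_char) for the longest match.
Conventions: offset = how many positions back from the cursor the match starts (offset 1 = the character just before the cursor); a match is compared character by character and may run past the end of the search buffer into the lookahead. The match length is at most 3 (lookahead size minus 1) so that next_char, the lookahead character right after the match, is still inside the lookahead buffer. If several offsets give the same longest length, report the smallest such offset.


Try each offset into the search buffer:
  offset=1 (pos 3, char 'f'): match length 2
  offset=2 (pos 2, char 'c'): match length 0
  offset=3 (pos 1, char 'f'): match length 1
  offset=4 (pos 0, char 'f'): match length 3
Longest match has length 3 at offset 4.
next_char = character at position 4 + 3 = 7 -> 'e'

Best match: offset=4, length=3 (matching 'ffc' starting at position 0)
LZ77 triple: (4, 3, 'e')


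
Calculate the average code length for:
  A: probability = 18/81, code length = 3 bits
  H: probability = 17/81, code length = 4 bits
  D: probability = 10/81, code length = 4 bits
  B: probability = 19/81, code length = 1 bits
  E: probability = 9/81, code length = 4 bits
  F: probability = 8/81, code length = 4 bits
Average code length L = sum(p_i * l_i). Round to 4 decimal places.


Weighted contributions p_i * l_i:
  A: (18/81) * 3 = 54/81
  H: (17/81) * 4 = 68/81
  D: (10/81) * 4 = 40/81
  B: (19/81) * 1 = 19/81
  E: (9/81) * 4 = 36/81
  F: (8/81) * 4 = 32/81
Sum = (54 + 68 + 40 + 19 + 36 + 32)/81 = 249/81

L = 249/81 = 3.0741 bits/symbol


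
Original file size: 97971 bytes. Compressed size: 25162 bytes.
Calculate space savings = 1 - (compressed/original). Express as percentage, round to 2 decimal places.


ratio = compressed/original = 25162/97971 = 0.256831
savings = 1 - ratio = 1 - 0.256831 = 0.743169
as a percentage: 0.743169 * 100 = 74.32%

Space savings = 1 - 25162/97971 = 74.32%


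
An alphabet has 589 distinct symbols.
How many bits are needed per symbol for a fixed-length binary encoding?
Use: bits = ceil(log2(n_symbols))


log2(589) = 9.2021
Bracket: 2^9 = 512 < 589 <= 2^10 = 1024
So ceil(log2(589)) = 10

bits = ceil(log2(589)) = ceil(9.2021) = 10 bits


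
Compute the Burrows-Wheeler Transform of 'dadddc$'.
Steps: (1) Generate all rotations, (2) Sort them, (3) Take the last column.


Rotations (sorted):
  0: $dadddc -> last char: c
  1: adddc$d -> last char: d
  2: c$daddd -> last char: d
  3: dadddc$ -> last char: $
  4: dc$dadd -> last char: d
  5: ddc$dad -> last char: d
  6: dddc$da -> last char: a


BWT = cdd$dda


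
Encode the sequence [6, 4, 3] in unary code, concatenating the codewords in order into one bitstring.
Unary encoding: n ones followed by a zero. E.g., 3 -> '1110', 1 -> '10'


Encode each number as n ones followed by a terminating 0:
  6 -> 1111110 (7 bits)
  4 -> 11110 (5 bits)
  3 -> 1110 (4 bits)
Total length = 7 + 5 + 4 = 16 bits.

Unary([6, 4, 3]) = 1111110111101110 (16 bits)


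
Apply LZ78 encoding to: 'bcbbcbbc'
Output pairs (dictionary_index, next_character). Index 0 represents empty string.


LZ78 encoding steps:
Dictionary: {0: ''}
Step 1: w='' (idx 0), next='b' -> output (0, 'b'), add 'b' as idx 1
Step 2: w='' (idx 0), next='c' -> output (0, 'c'), add 'c' as idx 2
Step 3: w='b' (idx 1), next='b' -> output (1, 'b'), add 'bb' as idx 3
Step 4: w='c' (idx 2), next='b' -> output (2, 'b'), add 'cb' as idx 4
Step 5: w='b' (idx 1), next='c' -> output (1, 'c'), add 'bc' as idx 5


Encoded: [(0, 'b'), (0, 'c'), (1, 'b'), (2, 'b'), (1, 'c')]


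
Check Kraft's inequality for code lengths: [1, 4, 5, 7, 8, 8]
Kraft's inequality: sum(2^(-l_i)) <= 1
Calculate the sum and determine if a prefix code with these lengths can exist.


Sum = 2^(-1) + 2^(-4) + 2^(-5) + 2^(-7) + 2^(-8) + 2^(-8)
    = 0.5 + 0.0625 + 0.03125 + 0.0078125 + 0.00390625 + 0.00390625
    = 156/256 = 0.609375
Since 0.609375 <= 1, Kraft's inequality IS satisfied.
A prefix code with these lengths CAN exist.

Kraft sum = 0.609375. Satisfied.


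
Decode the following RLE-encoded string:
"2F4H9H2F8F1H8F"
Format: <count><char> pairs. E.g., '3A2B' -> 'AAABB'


Expanding each <count><char> pair:
  2F -> 'FF'
  4H -> 'HHHH'
  9H -> 'HHHHHHHHH'
  2F -> 'FF'
  8F -> 'FFFFFFFF'
  1H -> 'H'
  8F -> 'FFFFFFFF'

Decoded = FFHHHHHHHHHHHHHFFFFFFFFFFHFFFFFFFF


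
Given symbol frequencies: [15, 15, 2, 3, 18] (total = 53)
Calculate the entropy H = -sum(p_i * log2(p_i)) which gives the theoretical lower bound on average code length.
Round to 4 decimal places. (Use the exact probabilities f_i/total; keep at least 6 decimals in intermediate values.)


Per-symbol terms -p_i * log2(p_i) with p_i = f_i/53:
  p = 15/53 = 0.283019: log2(p) = -1.821030, -p*log2(p) = 0.515386
  p = 15/53 = 0.283019: log2(p) = -1.821030, -p*log2(p) = 0.515386
  p = 2/53 = 0.037736: log2(p) = -4.727920, -p*log2(p) = 0.178412
  p = 3/53 = 0.056604: log2(p) = -4.142958, -p*log2(p) = 0.234507
  p = 18/53 = 0.339623: log2(p) = -1.557995, -p*log2(p) = 0.529131
H = 0.515386 + 0.515386 + 0.178412 + 0.234507 + 0.529131 = 1.972822

H = 1.9728 bits/symbol


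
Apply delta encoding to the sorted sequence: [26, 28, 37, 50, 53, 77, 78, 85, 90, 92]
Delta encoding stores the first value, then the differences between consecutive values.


First value: 26
Deltas:
  28 - 26 = 2
  37 - 28 = 9
  50 - 37 = 13
  53 - 50 = 3
  77 - 53 = 24
  78 - 77 = 1
  85 - 78 = 7
  90 - 85 = 5
  92 - 90 = 2


Delta encoded: [26, 2, 9, 13, 3, 24, 1, 7, 5, 2]


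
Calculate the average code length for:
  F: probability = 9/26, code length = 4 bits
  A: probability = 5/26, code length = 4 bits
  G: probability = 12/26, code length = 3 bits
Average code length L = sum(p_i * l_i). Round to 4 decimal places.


Weighted contributions p_i * l_i:
  F: (9/26) * 4 = 36/26
  A: (5/26) * 4 = 20/26
  G: (12/26) * 3 = 36/26
Sum = (36 + 20 + 36)/26 = 92/26

L = 92/26 = 3.5385 bits/symbol


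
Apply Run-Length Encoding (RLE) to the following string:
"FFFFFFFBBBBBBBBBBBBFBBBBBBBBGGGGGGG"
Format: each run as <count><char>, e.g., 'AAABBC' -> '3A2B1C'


Scanning runs left to right:
  i=0: run of 'F' x 7 -> '7F'
  i=7: run of 'B' x 12 -> '12B'
  i=19: run of 'F' x 1 -> '1F'
  i=20: run of 'B' x 8 -> '8B'
  i=28: run of 'G' x 7 -> '7G'

RLE = 7F12B1F8B7G


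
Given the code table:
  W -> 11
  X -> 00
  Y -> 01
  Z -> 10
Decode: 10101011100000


Decoding:
10 -> Z
10 -> Z
10 -> Z
11 -> W
10 -> Z
00 -> X
00 -> X


Result: ZZZWZXX


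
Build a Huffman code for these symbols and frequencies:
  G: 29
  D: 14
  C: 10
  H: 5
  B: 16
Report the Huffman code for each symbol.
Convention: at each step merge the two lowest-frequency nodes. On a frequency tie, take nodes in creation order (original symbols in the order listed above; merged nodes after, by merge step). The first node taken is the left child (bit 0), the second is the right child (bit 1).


Huffman tree construction:
Step 1: Merge H(5) + C(10) = 15
Step 2: Merge D(14) + (H+C)(15) = 29
Step 3: Merge B(16) + G(29) = 45
Step 4: Merge (D+(H+C))(29) + (B+G)(45) = 74
Read each symbol's code off the tree from the root (left child = 0, right child = 1).

Codes:
  G: 11 (length 2)
  D: 00 (length 2)
  C: 011 (length 3)
  H: 010 (length 3)
  B: 10 (length 2)
Average code length: 163/74 = 2.2027 bits/symbol


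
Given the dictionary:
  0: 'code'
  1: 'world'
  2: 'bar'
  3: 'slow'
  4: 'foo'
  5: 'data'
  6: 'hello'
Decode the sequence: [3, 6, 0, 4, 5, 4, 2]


Look up each index in the dictionary:
  3 -> 'slow'
  6 -> 'hello'
  0 -> 'code'
  4 -> 'foo'
  5 -> 'data'
  4 -> 'foo'
  2 -> 'bar'

Decoded: "slow hello code foo data foo bar"


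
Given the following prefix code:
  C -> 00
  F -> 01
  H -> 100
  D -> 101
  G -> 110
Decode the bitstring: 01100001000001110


Decoding step by step:
Bits 01 -> F
Bits 100 -> H
Bits 00 -> C
Bits 100 -> H
Bits 00 -> C
Bits 01 -> F
Bits 110 -> G


Decoded message: FHCHCFG


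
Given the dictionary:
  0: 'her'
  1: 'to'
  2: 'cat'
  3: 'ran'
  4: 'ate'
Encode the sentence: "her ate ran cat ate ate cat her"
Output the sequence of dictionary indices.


Look up each word in the dictionary:
  'her' -> 0
  'ate' -> 4
  'ran' -> 3
  'cat' -> 2
  'ate' -> 4
  'ate' -> 4
  'cat' -> 2
  'her' -> 0

Encoded: [0, 4, 3, 2, 4, 4, 2, 0]


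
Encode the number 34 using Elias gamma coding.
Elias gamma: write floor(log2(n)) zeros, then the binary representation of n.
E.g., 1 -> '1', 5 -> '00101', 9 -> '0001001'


num_bits = floor(log2(34)) + 1 = 6
leading_zeros = num_bits - 1 = 5
binary(34) = 100010

Elias gamma(34) = '00000' + '100010' = 00000100010 (11 bits)


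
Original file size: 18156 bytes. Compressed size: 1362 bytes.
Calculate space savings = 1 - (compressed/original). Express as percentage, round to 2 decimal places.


ratio = compressed/original = 1362/18156 = 0.075017
savings = 1 - ratio = 1 - 0.075017 = 0.924983
as a percentage: 0.924983 * 100 = 92.5%

Space savings = 1 - 1362/18156 = 92.5%


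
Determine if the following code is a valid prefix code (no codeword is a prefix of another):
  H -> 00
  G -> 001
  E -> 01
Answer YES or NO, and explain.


Checking each pair (does one codeword prefix another?):
  H='00' vs G='001': prefix -- VIOLATION

NO -- this is NOT a valid prefix code. H (00) is a prefix of G (001).


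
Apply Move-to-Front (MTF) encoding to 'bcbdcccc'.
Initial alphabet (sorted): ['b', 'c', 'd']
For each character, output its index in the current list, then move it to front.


MTF encoding:
'b': index 0 in ['b', 'c', 'd'] -> ['b', 'c', 'd']
'c': index 1 in ['b', 'c', 'd'] -> ['c', 'b', 'd']
'b': index 1 in ['c', 'b', 'd'] -> ['b', 'c', 'd']
'd': index 2 in ['b', 'c', 'd'] -> ['d', 'b', 'c']
'c': index 2 in ['d', 'b', 'c'] -> ['c', 'd', 'b']
'c': index 0 in ['c', 'd', 'b'] -> ['c', 'd', 'b']
'c': index 0 in ['c', 'd', 'b'] -> ['c', 'd', 'b']
'c': index 0 in ['c', 'd', 'b'] -> ['c', 'd', 'b']


Output: [0, 1, 1, 2, 2, 0, 0, 0]


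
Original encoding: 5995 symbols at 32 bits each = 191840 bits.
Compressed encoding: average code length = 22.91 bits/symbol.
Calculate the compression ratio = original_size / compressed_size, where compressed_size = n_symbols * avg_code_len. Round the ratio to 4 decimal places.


original_size = n_symbols * orig_bits = 5995 * 32 = 191840 bits
compressed_size = n_symbols * avg_code_len = 5995 * 22.91 = 137345.45 bits
ratio = original_size / compressed_size = 191840 / 137345.45 = 1.3968

Compression ratio = 1.3968


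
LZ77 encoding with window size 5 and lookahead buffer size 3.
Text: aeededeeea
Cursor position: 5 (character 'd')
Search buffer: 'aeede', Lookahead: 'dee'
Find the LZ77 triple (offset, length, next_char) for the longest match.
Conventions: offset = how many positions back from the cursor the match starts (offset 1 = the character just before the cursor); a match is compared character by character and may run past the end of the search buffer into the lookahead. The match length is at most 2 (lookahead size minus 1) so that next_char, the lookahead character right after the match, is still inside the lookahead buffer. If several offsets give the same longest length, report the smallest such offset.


Try each offset into the search buffer:
  offset=1 (pos 4, char 'e'): match length 0
  offset=2 (pos 3, char 'd'): match length 2
  offset=3 (pos 2, char 'e'): match length 0
  offset=4 (pos 1, char 'e'): match length 0
  offset=5 (pos 0, char 'a'): match length 0
Longest match has length 2 at offset 2.
next_char = character at position 5 + 2 = 7 -> 'e'

Best match: offset=2, length=2 (matching 'de' starting at position 3)
LZ77 triple: (2, 2, 'e')


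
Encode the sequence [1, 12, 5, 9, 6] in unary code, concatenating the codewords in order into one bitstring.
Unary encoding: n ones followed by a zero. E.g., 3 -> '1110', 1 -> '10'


Encode each number as n ones followed by a terminating 0:
  1 -> 10 (2 bits)
  12 -> 1111111111110 (13 bits)
  5 -> 111110 (6 bits)
  9 -> 1111111110 (10 bits)
  6 -> 1111110 (7 bits)
Total length = 2 + 13 + 6 + 10 + 7 = 38 bits.

Unary([1, 12, 5, 9, 6]) = 10111111111111011111011111111101111110 (38 bits)


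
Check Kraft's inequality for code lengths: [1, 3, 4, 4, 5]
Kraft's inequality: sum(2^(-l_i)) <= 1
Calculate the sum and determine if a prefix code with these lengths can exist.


Sum = 2^(-1) + 2^(-3) + 2^(-4) + 2^(-4) + 2^(-5)
    = 0.5 + 0.125 + 0.0625 + 0.0625 + 0.03125
    = 25/32 = 0.78125
Since 0.78125 <= 1, Kraft's inequality IS satisfied.
A prefix code with these lengths CAN exist.

Kraft sum = 0.78125. Satisfied.


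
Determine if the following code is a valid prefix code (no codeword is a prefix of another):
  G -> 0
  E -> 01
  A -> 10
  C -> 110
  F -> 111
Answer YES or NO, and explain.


Checking each pair (does one codeword prefix another?):
  G='0' vs E='01': prefix -- VIOLATION

NO -- this is NOT a valid prefix code. G (0) is a prefix of E (01).


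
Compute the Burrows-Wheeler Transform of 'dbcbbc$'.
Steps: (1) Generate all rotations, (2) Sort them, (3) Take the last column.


Rotations (sorted):
  0: $dbcbbc -> last char: c
  1: bbc$dbc -> last char: c
  2: bc$dbcb -> last char: b
  3: bcbbc$d -> last char: d
  4: c$dbcbb -> last char: b
  5: cbbc$db -> last char: b
  6: dbcbbc$ -> last char: $


BWT = ccbdbb$
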